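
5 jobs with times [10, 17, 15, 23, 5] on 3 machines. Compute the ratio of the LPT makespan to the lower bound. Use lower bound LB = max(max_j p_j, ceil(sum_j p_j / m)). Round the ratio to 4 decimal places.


LPT order: [23, 17, 15, 10, 5]
Machine loads after assignment: [23, 22, 25]
LPT makespan = 25
Lower bound = max(max_job, ceil(total/3)) = max(23, 24) = 24
Ratio = 25 / 24 = 1.0417

1.0417


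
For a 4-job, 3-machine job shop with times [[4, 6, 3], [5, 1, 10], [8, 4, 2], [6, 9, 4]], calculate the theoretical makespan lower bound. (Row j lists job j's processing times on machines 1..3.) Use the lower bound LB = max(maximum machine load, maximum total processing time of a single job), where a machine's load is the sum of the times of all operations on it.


Machine loads:
  Machine 1: 4 + 5 + 8 + 6 = 23
  Machine 2: 6 + 1 + 4 + 9 = 20
  Machine 3: 3 + 10 + 2 + 4 = 19
Max machine load = 23
Job totals:
  Job 1: 13
  Job 2: 16
  Job 3: 14
  Job 4: 19
Max job total = 19
Lower bound = max(23, 19) = 23

23


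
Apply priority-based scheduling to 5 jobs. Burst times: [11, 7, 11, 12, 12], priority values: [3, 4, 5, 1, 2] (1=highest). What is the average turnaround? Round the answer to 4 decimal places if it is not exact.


Sort by priority (ascending = highest first):
Order: [(1, 12), (2, 12), (3, 11), (4, 7), (5, 11)]
Completion times:
  Priority 1, burst=12, C=12
  Priority 2, burst=12, C=24
  Priority 3, burst=11, C=35
  Priority 4, burst=7, C=42
  Priority 5, burst=11, C=53
Average turnaround = 166/5 = 33.2

33.2


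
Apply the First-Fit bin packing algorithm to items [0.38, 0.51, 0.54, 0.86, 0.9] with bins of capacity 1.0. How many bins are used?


Place items sequentially using First-Fit:
  Item 0.38 -> new Bin 1
  Item 0.51 -> Bin 1 (now 0.89)
  Item 0.54 -> new Bin 2
  Item 0.86 -> new Bin 3
  Item 0.9 -> new Bin 4
Total bins used = 4

4


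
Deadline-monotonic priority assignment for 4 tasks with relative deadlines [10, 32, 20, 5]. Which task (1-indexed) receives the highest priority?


Sort tasks by relative deadline (ascending):
  Task 4: deadline = 5
  Task 1: deadline = 10
  Task 3: deadline = 20
  Task 2: deadline = 32
Priority order (highest first): [4, 1, 3, 2]
Highest priority task = 4

4


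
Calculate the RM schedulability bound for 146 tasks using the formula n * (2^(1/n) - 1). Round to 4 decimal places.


Compute 2^(1/146) = 1.0047588711
Subtract 1: 1.0047588711 - 1 = 0.0047588711
Multiply by n: 146 * 0.0047588711 = 0.6947951806
Round to 4 dp: 0.6948

0.6948


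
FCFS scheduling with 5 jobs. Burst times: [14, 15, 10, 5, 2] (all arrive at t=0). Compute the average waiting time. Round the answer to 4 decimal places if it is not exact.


FCFS order (as given): [14, 15, 10, 5, 2]
Waiting times:
  Job 1: wait = 0
  Job 2: wait = 14
  Job 3: wait = 29
  Job 4: wait = 39
  Job 5: wait = 44
Sum of waiting times = 126
Average waiting time = 126/5 = 25.2

25.2


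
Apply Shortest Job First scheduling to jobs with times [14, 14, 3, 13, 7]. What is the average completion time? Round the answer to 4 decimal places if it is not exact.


SJF order (ascending): [3, 7, 13, 14, 14]
Completion times:
  Job 1: burst=3, C=3
  Job 2: burst=7, C=10
  Job 3: burst=13, C=23
  Job 4: burst=14, C=37
  Job 5: burst=14, C=51
Average completion = 124/5 = 24.8

24.8


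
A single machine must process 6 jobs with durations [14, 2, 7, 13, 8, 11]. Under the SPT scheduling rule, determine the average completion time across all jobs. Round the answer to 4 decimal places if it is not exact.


Sort jobs by processing time (SPT order): [2, 7, 8, 11, 13, 14]
Compute completion times sequentially:
  Job 1: processing = 2, completes at 2
  Job 2: processing = 7, completes at 9
  Job 3: processing = 8, completes at 17
  Job 4: processing = 11, completes at 28
  Job 5: processing = 13, completes at 41
  Job 6: processing = 14, completes at 55
Sum of completion times = 152
Average completion time = 152/6 = 25.3333

25.3333


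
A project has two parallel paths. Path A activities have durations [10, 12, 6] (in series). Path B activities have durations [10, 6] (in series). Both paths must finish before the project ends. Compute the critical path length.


Path A total = 10 + 12 + 6 = 28
Path B total = 10 + 6 = 16
Critical path = longest path = max(28, 16) = 28

28


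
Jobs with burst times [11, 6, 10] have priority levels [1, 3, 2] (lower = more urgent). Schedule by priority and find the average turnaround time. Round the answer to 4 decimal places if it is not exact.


Sort by priority (ascending = highest first):
Order: [(1, 11), (2, 10), (3, 6)]
Completion times:
  Priority 1, burst=11, C=11
  Priority 2, burst=10, C=21
  Priority 3, burst=6, C=27
Average turnaround = 59/3 = 19.6667

19.6667


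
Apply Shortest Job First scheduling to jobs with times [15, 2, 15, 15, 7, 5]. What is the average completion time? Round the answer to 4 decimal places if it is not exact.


SJF order (ascending): [2, 5, 7, 15, 15, 15]
Completion times:
  Job 1: burst=2, C=2
  Job 2: burst=5, C=7
  Job 3: burst=7, C=14
  Job 4: burst=15, C=29
  Job 5: burst=15, C=44
  Job 6: burst=15, C=59
Average completion = 155/6 = 25.8333

25.8333


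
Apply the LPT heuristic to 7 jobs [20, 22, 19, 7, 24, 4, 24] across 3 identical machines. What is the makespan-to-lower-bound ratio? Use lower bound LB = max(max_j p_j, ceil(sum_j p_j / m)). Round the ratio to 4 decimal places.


LPT order: [24, 24, 22, 20, 19, 7, 4]
Machine loads after assignment: [43, 35, 42]
LPT makespan = 43
Lower bound = max(max_job, ceil(total/3)) = max(24, 40) = 40
Ratio = 43 / 40 = 1.075

1.075


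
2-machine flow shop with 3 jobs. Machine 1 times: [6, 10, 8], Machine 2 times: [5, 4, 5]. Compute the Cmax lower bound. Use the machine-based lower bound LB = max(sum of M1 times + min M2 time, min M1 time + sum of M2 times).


LB1 = sum(M1 times) + min(M2 times) = 24 + 4 = 28
LB2 = min(M1 times) + sum(M2 times) = 6 + 14 = 20
Lower bound = max(LB1, LB2) = max(28, 20) = 28

28


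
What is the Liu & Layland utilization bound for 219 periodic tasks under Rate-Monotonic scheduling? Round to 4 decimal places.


Compute 2^(1/219) = 1.0031700697
Subtract 1: 1.0031700697 - 1 = 0.0031700697
Multiply by n: 219 * 0.0031700697 = 0.6942452643
Round to 4 dp: 0.6942

0.6942


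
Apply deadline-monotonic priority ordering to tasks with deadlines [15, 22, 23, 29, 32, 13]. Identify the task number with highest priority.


Sort tasks by relative deadline (ascending):
  Task 6: deadline = 13
  Task 1: deadline = 15
  Task 2: deadline = 22
  Task 3: deadline = 23
  Task 4: deadline = 29
  Task 5: deadline = 32
Priority order (highest first): [6, 1, 2, 3, 4, 5]
Highest priority task = 6

6


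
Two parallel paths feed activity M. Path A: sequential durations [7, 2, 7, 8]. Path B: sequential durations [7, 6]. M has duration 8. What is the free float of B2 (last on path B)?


ES(B2) = sum of predecessors on chain B = 7
EF(B2) = ES + duration = 7 + 6 = 13
Successor of B2 is M. ES(M) = max(sum(A), sum(B)) = max(24, 13) = 24
Free float = ES(successor) - EF(current) = 24 - 13 = 11

11


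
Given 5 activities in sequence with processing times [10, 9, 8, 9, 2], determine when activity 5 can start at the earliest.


Activity 5 starts after activities 1 through 4 complete.
Predecessor durations: [10, 9, 8, 9]
ES = 10 + 9 + 8 + 9 = 36

36


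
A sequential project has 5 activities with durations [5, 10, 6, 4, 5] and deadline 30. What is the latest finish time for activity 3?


LF(activity 3) = deadline - sum of successor durations
Successors: activities 4 through 5 with durations [4, 5]
Sum of successor durations = 9
LF = 30 - 9 = 21

21


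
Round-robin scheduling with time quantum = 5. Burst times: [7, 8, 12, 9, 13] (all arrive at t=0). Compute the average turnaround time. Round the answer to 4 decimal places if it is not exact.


Time quantum = 5
Execution trace:
  J1 runs 5 units, time = 5
  J2 runs 5 units, time = 10
  J3 runs 5 units, time = 15
  J4 runs 5 units, time = 20
  J5 runs 5 units, time = 25
  J1 runs 2 units, time = 27
  J2 runs 3 units, time = 30
  J3 runs 5 units, time = 35
  J4 runs 4 units, time = 39
  J5 runs 5 units, time = 44
  J3 runs 2 units, time = 46
  J5 runs 3 units, time = 49
Finish times: [27, 30, 46, 39, 49]
Average turnaround = 191/5 = 38.2

38.2


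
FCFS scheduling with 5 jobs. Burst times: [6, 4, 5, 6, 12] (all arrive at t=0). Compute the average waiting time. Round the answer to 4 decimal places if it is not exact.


FCFS order (as given): [6, 4, 5, 6, 12]
Waiting times:
  Job 1: wait = 0
  Job 2: wait = 6
  Job 3: wait = 10
  Job 4: wait = 15
  Job 5: wait = 21
Sum of waiting times = 52
Average waiting time = 52/5 = 10.4

10.4


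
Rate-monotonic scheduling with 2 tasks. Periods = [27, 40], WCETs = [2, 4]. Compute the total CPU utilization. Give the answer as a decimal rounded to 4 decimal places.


Compute individual utilizations (exact fractions):
  Task 1: C/T = 2/27 (approx. 0.0741)
  Task 2: C/T = 4/40 = 1/10 (approx. 0.1)
Total utilization U = 2/27 + 1/10 = 47/270
Rounded to 4 decimal places: U = 0.1741
RM (Liu & Layland) bound for 2 tasks = 0.828427; compare with U = 47/270 (approx. 0.174074)
U <= bound, so schedulable by RM sufficient condition.

0.1741


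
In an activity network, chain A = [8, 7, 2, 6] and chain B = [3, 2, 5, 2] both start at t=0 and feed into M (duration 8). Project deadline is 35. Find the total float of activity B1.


Forward pass: ES(B1) = sum of predecessors on chain B = 0
EF = ES + duration = 0 + 3 = 3
Backward pass: LF(M) = deadline = 35; LS(M) = 35 - 8 = 27
LF(B1) = LS(M) - sum(successors on chain B) = 27 - 9 = 18
LS = LF - duration = 18 - 3 = 15
Total float = LS - ES = 15 - 0 = 15

15


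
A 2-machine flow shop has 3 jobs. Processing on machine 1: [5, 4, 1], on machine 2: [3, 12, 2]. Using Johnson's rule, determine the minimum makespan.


Apply Johnson's rule:
  Group 1 (a <= b): [(3, 1, 2), (2, 4, 12)]
  Group 2 (a > b): [(1, 5, 3)]
Optimal job order: [3, 2, 1]
Schedule:
  Job 3: M1 done at 1, M2 done at 3
  Job 2: M1 done at 5, M2 done at 17
  Job 1: M1 done at 10, M2 done at 20
Makespan = 20

20


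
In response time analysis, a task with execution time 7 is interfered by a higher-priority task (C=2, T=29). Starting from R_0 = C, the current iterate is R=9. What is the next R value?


R_next = C + ceil(R_prev / T_hp) * C_hp
ceil(9 / 29) = ceil(0.3103) = 1
Interference = 1 * 2 = 2
R_next = 7 + 2 = 9
R_next = R_prev, so the iteration has converged (response time = 9).

9


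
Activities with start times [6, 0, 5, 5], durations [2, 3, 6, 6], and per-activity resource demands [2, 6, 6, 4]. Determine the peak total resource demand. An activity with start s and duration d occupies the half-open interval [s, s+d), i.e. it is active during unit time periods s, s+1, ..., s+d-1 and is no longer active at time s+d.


Each activity i is active on [start_i, start_i + duration_i).
Compute total resource usage per time slot:
  t=0: active resources = [6], total = 6
  t=1: active resources = [6], total = 6
  t=2: active resources = [6], total = 6
  t=3: active resources = [], total = 0
  t=4: active resources = [], total = 0
  t=5: active resources = [6, 4], total = 10
  t=6: active resources = [2, 6, 4], total = 12
  t=7: active resources = [2, 6, 4], total = 12
  t=8: active resources = [6, 4], total = 10
  t=9: active resources = [6, 4], total = 10
  t=10: active resources = [6, 4], total = 10
Peak resource demand = 12

12


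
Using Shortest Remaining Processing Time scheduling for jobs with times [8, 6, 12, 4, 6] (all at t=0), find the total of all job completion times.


Since all jobs arrive at t=0, SRPT equals SPT ordering.
SPT order: [4, 6, 6, 8, 12]
Completion times:
  Job 1: p=4, C=4
  Job 2: p=6, C=10
  Job 3: p=6, C=16
  Job 4: p=8, C=24
  Job 5: p=12, C=36
Total completion time = 4 + 10 + 16 + 24 + 36 = 90

90


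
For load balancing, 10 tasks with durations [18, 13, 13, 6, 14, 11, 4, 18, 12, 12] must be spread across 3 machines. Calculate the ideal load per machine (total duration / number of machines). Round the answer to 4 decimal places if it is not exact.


Total processing time = 18 + 13 + 13 + 6 + 14 + 11 + 4 + 18 + 12 + 12 = 121
Number of machines = 3
Ideal balanced load = 121 / 3 = 40.3333

40.3333


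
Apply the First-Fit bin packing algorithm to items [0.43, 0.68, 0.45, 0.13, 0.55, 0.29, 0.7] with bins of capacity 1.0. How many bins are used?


Place items sequentially using First-Fit:
  Item 0.43 -> new Bin 1
  Item 0.68 -> new Bin 2
  Item 0.45 -> Bin 1 (now 0.88)
  Item 0.13 -> Bin 2 (now 0.81)
  Item 0.55 -> new Bin 3
  Item 0.29 -> Bin 3 (now 0.84)
  Item 0.7 -> new Bin 4
Total bins used = 4

4


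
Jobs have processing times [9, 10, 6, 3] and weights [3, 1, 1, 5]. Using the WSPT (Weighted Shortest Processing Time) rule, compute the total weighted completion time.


Compute p/w ratios and sort ascending (WSPT): [(3, 5), (9, 3), (6, 1), (10, 1)]
Compute weighted completion times:
  Job (p=3,w=5): C=3, w*C=5*3=15
  Job (p=9,w=3): C=12, w*C=3*12=36
  Job (p=6,w=1): C=18, w*C=1*18=18
  Job (p=10,w=1): C=28, w*C=1*28=28
Total weighted completion time = 97

97


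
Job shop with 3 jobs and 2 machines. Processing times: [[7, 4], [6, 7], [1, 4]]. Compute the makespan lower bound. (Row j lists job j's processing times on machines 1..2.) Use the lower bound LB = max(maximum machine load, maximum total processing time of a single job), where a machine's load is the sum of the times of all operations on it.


Machine loads:
  Machine 1: 7 + 6 + 1 = 14
  Machine 2: 4 + 7 + 4 = 15
Max machine load = 15
Job totals:
  Job 1: 11
  Job 2: 13
  Job 3: 5
Max job total = 13
Lower bound = max(15, 13) = 15

15


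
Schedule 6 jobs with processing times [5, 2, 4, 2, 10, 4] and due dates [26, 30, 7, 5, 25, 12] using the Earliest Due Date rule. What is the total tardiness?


Sort by due date (EDD order): [(2, 5), (4, 7), (4, 12), (10, 25), (5, 26), (2, 30)]
Compute completion times and tardiness:
  Job 1: p=2, d=5, C=2, tardiness=max(0,2-5)=0
  Job 2: p=4, d=7, C=6, tardiness=max(0,6-7)=0
  Job 3: p=4, d=12, C=10, tardiness=max(0,10-12)=0
  Job 4: p=10, d=25, C=20, tardiness=max(0,20-25)=0
  Job 5: p=5, d=26, C=25, tardiness=max(0,25-26)=0
  Job 6: p=2, d=30, C=27, tardiness=max(0,27-30)=0
Total tardiness = 0

0


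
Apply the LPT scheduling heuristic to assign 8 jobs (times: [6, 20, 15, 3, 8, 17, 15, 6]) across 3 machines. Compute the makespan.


Sort jobs in decreasing order (LPT): [20, 17, 15, 15, 8, 6, 6, 3]
Assign each job to the least loaded machine:
  Machine 1: jobs [20, 6, 3], load = 29
  Machine 2: jobs [17, 8, 6], load = 31
  Machine 3: jobs [15, 15], load = 30
Makespan = max load = 31

31


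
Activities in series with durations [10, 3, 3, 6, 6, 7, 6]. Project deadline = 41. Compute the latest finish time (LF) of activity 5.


LF(activity 5) = deadline - sum of successor durations
Successors: activities 6 through 7 with durations [7, 6]
Sum of successor durations = 13
LF = 41 - 13 = 28

28


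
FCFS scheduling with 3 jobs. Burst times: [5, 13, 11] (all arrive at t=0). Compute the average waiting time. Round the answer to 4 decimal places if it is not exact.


FCFS order (as given): [5, 13, 11]
Waiting times:
  Job 1: wait = 0
  Job 2: wait = 5
  Job 3: wait = 18
Sum of waiting times = 23
Average waiting time = 23/3 = 7.6667

7.6667


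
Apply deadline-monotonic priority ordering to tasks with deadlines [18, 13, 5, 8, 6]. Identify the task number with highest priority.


Sort tasks by relative deadline (ascending):
  Task 3: deadline = 5
  Task 5: deadline = 6
  Task 4: deadline = 8
  Task 2: deadline = 13
  Task 1: deadline = 18
Priority order (highest first): [3, 5, 4, 2, 1]
Highest priority task = 3

3


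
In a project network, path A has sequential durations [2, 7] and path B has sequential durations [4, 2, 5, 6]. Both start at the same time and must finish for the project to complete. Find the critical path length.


Path A total = 2 + 7 = 9
Path B total = 4 + 2 + 5 + 6 = 17
Critical path = longest path = max(9, 17) = 17

17


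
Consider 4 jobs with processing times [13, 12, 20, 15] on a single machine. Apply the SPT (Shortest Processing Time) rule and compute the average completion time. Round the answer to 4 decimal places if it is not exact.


Sort jobs by processing time (SPT order): [12, 13, 15, 20]
Compute completion times sequentially:
  Job 1: processing = 12, completes at 12
  Job 2: processing = 13, completes at 25
  Job 3: processing = 15, completes at 40
  Job 4: processing = 20, completes at 60
Sum of completion times = 137
Average completion time = 137/4 = 34.25

34.25


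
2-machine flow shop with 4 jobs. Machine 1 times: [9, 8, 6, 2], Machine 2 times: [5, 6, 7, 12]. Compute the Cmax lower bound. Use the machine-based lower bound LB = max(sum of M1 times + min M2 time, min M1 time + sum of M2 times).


LB1 = sum(M1 times) + min(M2 times) = 25 + 5 = 30
LB2 = min(M1 times) + sum(M2 times) = 2 + 30 = 32
Lower bound = max(LB1, LB2) = max(30, 32) = 32

32


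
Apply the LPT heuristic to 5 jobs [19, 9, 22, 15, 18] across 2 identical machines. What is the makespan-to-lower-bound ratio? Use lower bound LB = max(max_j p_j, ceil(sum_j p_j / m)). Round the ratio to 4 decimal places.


LPT order: [22, 19, 18, 15, 9]
Machine loads after assignment: [46, 37]
LPT makespan = 46
Lower bound = max(max_job, ceil(total/2)) = max(22, 42) = 42
Ratio = 46 / 42 = 1.0952

1.0952


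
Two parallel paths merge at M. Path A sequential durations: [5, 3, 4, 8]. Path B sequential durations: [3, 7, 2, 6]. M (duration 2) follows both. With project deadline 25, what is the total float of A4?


Forward pass: ES(A4) = sum of predecessors on chain A = 12
EF = ES + duration = 12 + 8 = 20
Backward pass: LF(M) = deadline = 25; LS(M) = 25 - 2 = 23
LF(A4) = LS(M) - sum(successors on chain A) = 23 - 0 = 23
LS = LF - duration = 23 - 8 = 15
Total float = LS - ES = 15 - 12 = 3

3


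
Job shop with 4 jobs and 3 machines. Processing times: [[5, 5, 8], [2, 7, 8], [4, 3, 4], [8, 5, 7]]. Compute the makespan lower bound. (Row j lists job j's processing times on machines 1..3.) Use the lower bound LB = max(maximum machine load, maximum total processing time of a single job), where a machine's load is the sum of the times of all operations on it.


Machine loads:
  Machine 1: 5 + 2 + 4 + 8 = 19
  Machine 2: 5 + 7 + 3 + 5 = 20
  Machine 3: 8 + 8 + 4 + 7 = 27
Max machine load = 27
Job totals:
  Job 1: 18
  Job 2: 17
  Job 3: 11
  Job 4: 20
Max job total = 20
Lower bound = max(27, 20) = 27

27


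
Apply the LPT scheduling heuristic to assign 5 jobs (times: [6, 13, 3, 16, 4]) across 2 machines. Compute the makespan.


Sort jobs in decreasing order (LPT): [16, 13, 6, 4, 3]
Assign each job to the least loaded machine:
  Machine 1: jobs [16, 4], load = 20
  Machine 2: jobs [13, 6, 3], load = 22
Makespan = max load = 22

22


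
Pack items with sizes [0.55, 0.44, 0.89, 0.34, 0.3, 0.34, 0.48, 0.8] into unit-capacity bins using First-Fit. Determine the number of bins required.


Place items sequentially using First-Fit:
  Item 0.55 -> new Bin 1
  Item 0.44 -> Bin 1 (now 0.99)
  Item 0.89 -> new Bin 2
  Item 0.34 -> new Bin 3
  Item 0.3 -> Bin 3 (now 0.64)
  Item 0.34 -> Bin 3 (now 0.98)
  Item 0.48 -> new Bin 4
  Item 0.8 -> new Bin 5
Total bins used = 5

5


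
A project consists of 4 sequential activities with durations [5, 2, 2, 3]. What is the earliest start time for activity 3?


Activity 3 starts after activities 1 through 2 complete.
Predecessor durations: [5, 2]
ES = 5 + 2 = 7

7


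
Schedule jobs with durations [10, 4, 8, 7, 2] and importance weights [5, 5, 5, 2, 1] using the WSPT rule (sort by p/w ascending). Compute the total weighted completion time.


Compute p/w ratios and sort ascending (WSPT): [(4, 5), (8, 5), (10, 5), (2, 1), (7, 2)]
Compute weighted completion times:
  Job (p=4,w=5): C=4, w*C=5*4=20
  Job (p=8,w=5): C=12, w*C=5*12=60
  Job (p=10,w=5): C=22, w*C=5*22=110
  Job (p=2,w=1): C=24, w*C=1*24=24
  Job (p=7,w=2): C=31, w*C=2*31=62
Total weighted completion time = 276

276


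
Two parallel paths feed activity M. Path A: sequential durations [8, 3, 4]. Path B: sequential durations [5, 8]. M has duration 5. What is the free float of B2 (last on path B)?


ES(B2) = sum of predecessors on chain B = 5
EF(B2) = ES + duration = 5 + 8 = 13
Successor of B2 is M. ES(M) = max(sum(A), sum(B)) = max(15, 13) = 15
Free float = ES(successor) - EF(current) = 15 - 13 = 2

2


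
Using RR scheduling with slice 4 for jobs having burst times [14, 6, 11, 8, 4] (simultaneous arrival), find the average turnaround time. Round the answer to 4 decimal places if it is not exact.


Time quantum = 4
Execution trace:
  J1 runs 4 units, time = 4
  J2 runs 4 units, time = 8
  J3 runs 4 units, time = 12
  J4 runs 4 units, time = 16
  J5 runs 4 units, time = 20
  J1 runs 4 units, time = 24
  J2 runs 2 units, time = 26
  J3 runs 4 units, time = 30
  J4 runs 4 units, time = 34
  J1 runs 4 units, time = 38
  J3 runs 3 units, time = 41
  J1 runs 2 units, time = 43
Finish times: [43, 26, 41, 34, 20]
Average turnaround = 164/5 = 32.8

32.8


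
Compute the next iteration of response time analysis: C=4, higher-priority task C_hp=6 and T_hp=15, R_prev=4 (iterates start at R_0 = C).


R_next = C + ceil(R_prev / T_hp) * C_hp
ceil(4 / 15) = ceil(0.2667) = 1
Interference = 1 * 6 = 6
R_next = 4 + 6 = 10

10


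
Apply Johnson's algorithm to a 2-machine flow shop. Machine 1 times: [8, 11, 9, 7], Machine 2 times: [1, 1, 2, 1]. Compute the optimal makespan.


Apply Johnson's rule:
  Group 1 (a <= b): []
  Group 2 (a > b): [(3, 9, 2), (1, 8, 1), (2, 11, 1), (4, 7, 1)]
Optimal job order: [3, 1, 2, 4]
Schedule:
  Job 3: M1 done at 9, M2 done at 11
  Job 1: M1 done at 17, M2 done at 18
  Job 2: M1 done at 28, M2 done at 29
  Job 4: M1 done at 35, M2 done at 36
Makespan = 36

36


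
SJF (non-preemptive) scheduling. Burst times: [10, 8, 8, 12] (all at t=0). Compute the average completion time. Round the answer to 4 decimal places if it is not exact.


SJF order (ascending): [8, 8, 10, 12]
Completion times:
  Job 1: burst=8, C=8
  Job 2: burst=8, C=16
  Job 3: burst=10, C=26
  Job 4: burst=12, C=38
Average completion = 88/4 = 22.0

22.0


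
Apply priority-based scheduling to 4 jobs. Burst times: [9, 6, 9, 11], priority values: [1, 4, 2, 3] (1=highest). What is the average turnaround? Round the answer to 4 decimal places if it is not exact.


Sort by priority (ascending = highest first):
Order: [(1, 9), (2, 9), (3, 11), (4, 6)]
Completion times:
  Priority 1, burst=9, C=9
  Priority 2, burst=9, C=18
  Priority 3, burst=11, C=29
  Priority 4, burst=6, C=35
Average turnaround = 91/4 = 22.75

22.75


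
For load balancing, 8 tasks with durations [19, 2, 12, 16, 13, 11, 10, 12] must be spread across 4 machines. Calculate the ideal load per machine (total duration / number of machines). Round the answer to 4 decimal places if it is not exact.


Total processing time = 19 + 2 + 12 + 16 + 13 + 11 + 10 + 12 = 95
Number of machines = 4
Ideal balanced load = 95 / 4 = 23.75

23.75


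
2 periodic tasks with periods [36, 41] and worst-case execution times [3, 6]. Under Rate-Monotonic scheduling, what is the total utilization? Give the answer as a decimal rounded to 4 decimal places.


Compute individual utilizations (exact fractions):
  Task 1: C/T = 3/36 = 1/12 (approx. 0.0833)
  Task 2: C/T = 6/41 (approx. 0.1463)
Total utilization U = 1/12 + 6/41 = 113/492
Rounded to 4 decimal places: U = 0.2297
RM (Liu & Layland) bound for 2 tasks = 0.828427; compare with U = 113/492 (approx. 0.229675)
U <= bound, so schedulable by RM sufficient condition.

0.2297


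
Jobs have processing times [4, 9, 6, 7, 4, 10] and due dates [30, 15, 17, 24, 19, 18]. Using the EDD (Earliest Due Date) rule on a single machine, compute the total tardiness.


Sort by due date (EDD order): [(9, 15), (6, 17), (10, 18), (4, 19), (7, 24), (4, 30)]
Compute completion times and tardiness:
  Job 1: p=9, d=15, C=9, tardiness=max(0,9-15)=0
  Job 2: p=6, d=17, C=15, tardiness=max(0,15-17)=0
  Job 3: p=10, d=18, C=25, tardiness=max(0,25-18)=7
  Job 4: p=4, d=19, C=29, tardiness=max(0,29-19)=10
  Job 5: p=7, d=24, C=36, tardiness=max(0,36-24)=12
  Job 6: p=4, d=30, C=40, tardiness=max(0,40-30)=10
Total tardiness = 39

39


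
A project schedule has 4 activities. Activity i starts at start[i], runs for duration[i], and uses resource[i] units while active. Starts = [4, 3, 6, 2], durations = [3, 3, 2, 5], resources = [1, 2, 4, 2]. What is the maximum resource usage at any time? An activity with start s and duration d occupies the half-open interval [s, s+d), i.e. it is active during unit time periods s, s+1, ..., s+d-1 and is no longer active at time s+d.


Each activity i is active on [start_i, start_i + duration_i).
Compute total resource usage per time slot:
  t=0: active resources = [], total = 0
  t=1: active resources = [], total = 0
  t=2: active resources = [2], total = 2
  t=3: active resources = [2, 2], total = 4
  t=4: active resources = [1, 2, 2], total = 5
  t=5: active resources = [1, 2, 2], total = 5
  t=6: active resources = [1, 4, 2], total = 7
  t=7: active resources = [4], total = 4
Peak resource demand = 7

7


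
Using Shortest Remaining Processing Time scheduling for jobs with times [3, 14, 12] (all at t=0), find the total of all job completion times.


Since all jobs arrive at t=0, SRPT equals SPT ordering.
SPT order: [3, 12, 14]
Completion times:
  Job 1: p=3, C=3
  Job 2: p=12, C=15
  Job 3: p=14, C=29
Total completion time = 3 + 15 + 29 = 47

47


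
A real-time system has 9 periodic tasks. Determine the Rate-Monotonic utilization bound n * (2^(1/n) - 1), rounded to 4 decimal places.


Compute 2^(1/9) = 1.0800597389
Subtract 1: 1.0800597389 - 1 = 0.0800597389
Multiply by n: 9 * 0.0800597389 = 0.7205376501
Round to 4 dp: 0.7205

0.7205


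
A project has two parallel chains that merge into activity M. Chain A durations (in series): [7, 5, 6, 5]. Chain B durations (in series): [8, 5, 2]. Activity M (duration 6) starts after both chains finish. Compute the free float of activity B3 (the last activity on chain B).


ES(B3) = sum of predecessors on chain B = 13
EF(B3) = ES + duration = 13 + 2 = 15
Successor of B3 is M. ES(M) = max(sum(A), sum(B)) = max(23, 15) = 23
Free float = ES(successor) - EF(current) = 23 - 15 = 8

8


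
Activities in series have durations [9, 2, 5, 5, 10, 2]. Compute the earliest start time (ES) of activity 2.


Activity 2 starts after activities 1 through 1 complete.
Predecessor durations: [9]
ES = 9 = 9

9


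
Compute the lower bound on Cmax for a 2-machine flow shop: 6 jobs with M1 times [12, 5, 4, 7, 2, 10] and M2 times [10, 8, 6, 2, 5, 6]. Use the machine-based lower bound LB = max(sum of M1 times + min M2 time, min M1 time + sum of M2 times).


LB1 = sum(M1 times) + min(M2 times) = 40 + 2 = 42
LB2 = min(M1 times) + sum(M2 times) = 2 + 37 = 39
Lower bound = max(LB1, LB2) = max(42, 39) = 42

42


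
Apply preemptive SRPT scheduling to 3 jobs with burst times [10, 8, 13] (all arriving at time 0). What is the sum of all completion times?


Since all jobs arrive at t=0, SRPT equals SPT ordering.
SPT order: [8, 10, 13]
Completion times:
  Job 1: p=8, C=8
  Job 2: p=10, C=18
  Job 3: p=13, C=31
Total completion time = 8 + 18 + 31 = 57

57


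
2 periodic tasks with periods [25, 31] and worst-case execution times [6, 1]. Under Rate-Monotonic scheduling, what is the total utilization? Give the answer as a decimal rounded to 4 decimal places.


Compute individual utilizations (exact fractions):
  Task 1: C/T = 6/25 (approx. 0.24)
  Task 2: C/T = 1/31 (approx. 0.0323)
Total utilization U = 6/25 + 1/31 = 211/775
Rounded to 4 decimal places: U = 0.2723
RM (Liu & Layland) bound for 2 tasks = 0.828427; compare with U = 211/775 (approx. 0.272258)
U <= bound, so schedulable by RM sufficient condition.

0.2723


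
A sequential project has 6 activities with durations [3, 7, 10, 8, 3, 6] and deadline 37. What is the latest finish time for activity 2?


LF(activity 2) = deadline - sum of successor durations
Successors: activities 3 through 6 with durations [10, 8, 3, 6]
Sum of successor durations = 27
LF = 37 - 27 = 10

10


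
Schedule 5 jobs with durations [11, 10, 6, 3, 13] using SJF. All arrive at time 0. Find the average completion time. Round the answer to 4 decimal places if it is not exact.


SJF order (ascending): [3, 6, 10, 11, 13]
Completion times:
  Job 1: burst=3, C=3
  Job 2: burst=6, C=9
  Job 3: burst=10, C=19
  Job 4: burst=11, C=30
  Job 5: burst=13, C=43
Average completion = 104/5 = 20.8

20.8


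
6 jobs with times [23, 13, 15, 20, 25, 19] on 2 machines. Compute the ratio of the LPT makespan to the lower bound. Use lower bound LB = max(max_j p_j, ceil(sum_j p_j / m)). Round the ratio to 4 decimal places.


LPT order: [25, 23, 20, 19, 15, 13]
Machine loads after assignment: [57, 58]
LPT makespan = 58
Lower bound = max(max_job, ceil(total/2)) = max(25, 58) = 58
Ratio = 58 / 58 = 1.0

1.0


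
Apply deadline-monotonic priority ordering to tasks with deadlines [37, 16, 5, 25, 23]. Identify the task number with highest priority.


Sort tasks by relative deadline (ascending):
  Task 3: deadline = 5
  Task 2: deadline = 16
  Task 5: deadline = 23
  Task 4: deadline = 25
  Task 1: deadline = 37
Priority order (highest first): [3, 2, 5, 4, 1]
Highest priority task = 3

3


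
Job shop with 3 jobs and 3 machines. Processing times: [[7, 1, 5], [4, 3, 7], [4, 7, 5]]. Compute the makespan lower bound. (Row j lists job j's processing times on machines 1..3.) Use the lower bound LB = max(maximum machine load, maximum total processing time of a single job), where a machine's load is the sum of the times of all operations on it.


Machine loads:
  Machine 1: 7 + 4 + 4 = 15
  Machine 2: 1 + 3 + 7 = 11
  Machine 3: 5 + 7 + 5 = 17
Max machine load = 17
Job totals:
  Job 1: 13
  Job 2: 14
  Job 3: 16
Max job total = 16
Lower bound = max(17, 16) = 17

17


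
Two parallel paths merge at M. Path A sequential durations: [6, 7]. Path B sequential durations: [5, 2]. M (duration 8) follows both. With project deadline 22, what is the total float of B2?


Forward pass: ES(B2) = sum of predecessors on chain B = 5
EF = ES + duration = 5 + 2 = 7
Backward pass: LF(M) = deadline = 22; LS(M) = 22 - 8 = 14
LF(B2) = LS(M) - sum(successors on chain B) = 14 - 0 = 14
LS = LF - duration = 14 - 2 = 12
Total float = LS - ES = 12 - 5 = 7

7


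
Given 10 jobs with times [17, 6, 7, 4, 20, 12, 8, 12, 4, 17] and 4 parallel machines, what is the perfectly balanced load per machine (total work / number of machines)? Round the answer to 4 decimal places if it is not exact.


Total processing time = 17 + 6 + 7 + 4 + 20 + 12 + 8 + 12 + 4 + 17 = 107
Number of machines = 4
Ideal balanced load = 107 / 4 = 26.75

26.75


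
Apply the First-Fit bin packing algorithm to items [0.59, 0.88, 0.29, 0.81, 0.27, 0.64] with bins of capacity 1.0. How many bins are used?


Place items sequentially using First-Fit:
  Item 0.59 -> new Bin 1
  Item 0.88 -> new Bin 2
  Item 0.29 -> Bin 1 (now 0.88)
  Item 0.81 -> new Bin 3
  Item 0.27 -> new Bin 4
  Item 0.64 -> Bin 4 (now 0.91)
Total bins used = 4

4


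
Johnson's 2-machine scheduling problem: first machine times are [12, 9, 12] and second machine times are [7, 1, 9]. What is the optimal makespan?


Apply Johnson's rule:
  Group 1 (a <= b): []
  Group 2 (a > b): [(3, 12, 9), (1, 12, 7), (2, 9, 1)]
Optimal job order: [3, 1, 2]
Schedule:
  Job 3: M1 done at 12, M2 done at 21
  Job 1: M1 done at 24, M2 done at 31
  Job 2: M1 done at 33, M2 done at 34
Makespan = 34

34


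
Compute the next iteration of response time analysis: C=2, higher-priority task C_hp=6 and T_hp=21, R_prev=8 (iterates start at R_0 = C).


R_next = C + ceil(R_prev / T_hp) * C_hp
ceil(8 / 21) = ceil(0.381) = 1
Interference = 1 * 6 = 6
R_next = 2 + 6 = 8
R_next = R_prev, so the iteration has converged (response time = 8).

8


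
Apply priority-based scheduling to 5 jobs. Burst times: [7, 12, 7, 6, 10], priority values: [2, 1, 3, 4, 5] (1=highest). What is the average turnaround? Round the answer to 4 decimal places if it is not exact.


Sort by priority (ascending = highest first):
Order: [(1, 12), (2, 7), (3, 7), (4, 6), (5, 10)]
Completion times:
  Priority 1, burst=12, C=12
  Priority 2, burst=7, C=19
  Priority 3, burst=7, C=26
  Priority 4, burst=6, C=32
  Priority 5, burst=10, C=42
Average turnaround = 131/5 = 26.2

26.2


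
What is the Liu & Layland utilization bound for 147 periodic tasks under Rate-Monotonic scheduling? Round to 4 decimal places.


Compute 2^(1/147) = 1.0047264214
Subtract 1: 1.0047264214 - 1 = 0.0047264214
Multiply by n: 147 * 0.0047264214 = 0.6947839458
Round to 4 dp: 0.6948

0.6948


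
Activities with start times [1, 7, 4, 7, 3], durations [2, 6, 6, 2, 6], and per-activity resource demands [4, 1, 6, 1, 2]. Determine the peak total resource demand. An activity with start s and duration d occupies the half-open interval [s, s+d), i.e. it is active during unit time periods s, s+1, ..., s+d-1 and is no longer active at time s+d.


Each activity i is active on [start_i, start_i + duration_i).
Compute total resource usage per time slot:
  t=0: active resources = [], total = 0
  t=1: active resources = [4], total = 4
  t=2: active resources = [4], total = 4
  t=3: active resources = [2], total = 2
  t=4: active resources = [6, 2], total = 8
  t=5: active resources = [6, 2], total = 8
  t=6: active resources = [6, 2], total = 8
  t=7: active resources = [1, 6, 1, 2], total = 10
  t=8: active resources = [1, 6, 1, 2], total = 10
  t=9: active resources = [1, 6], total = 7
  t=10: active resources = [1], total = 1
  t=11: active resources = [1], total = 1
  t=12: active resources = [1], total = 1
Peak resource demand = 10

10


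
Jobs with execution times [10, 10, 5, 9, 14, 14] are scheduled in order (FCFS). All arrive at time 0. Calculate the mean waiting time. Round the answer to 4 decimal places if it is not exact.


FCFS order (as given): [10, 10, 5, 9, 14, 14]
Waiting times:
  Job 1: wait = 0
  Job 2: wait = 10
  Job 3: wait = 20
  Job 4: wait = 25
  Job 5: wait = 34
  Job 6: wait = 48
Sum of waiting times = 137
Average waiting time = 137/6 = 22.8333

22.8333


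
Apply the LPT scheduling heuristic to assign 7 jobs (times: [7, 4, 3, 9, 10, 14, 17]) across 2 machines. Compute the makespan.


Sort jobs in decreasing order (LPT): [17, 14, 10, 9, 7, 4, 3]
Assign each job to the least loaded machine:
  Machine 1: jobs [17, 9, 4, 3], load = 33
  Machine 2: jobs [14, 10, 7], load = 31
Makespan = max load = 33

33


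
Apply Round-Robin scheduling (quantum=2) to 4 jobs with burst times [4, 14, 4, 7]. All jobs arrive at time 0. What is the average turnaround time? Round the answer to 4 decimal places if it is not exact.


Time quantum = 2
Execution trace:
  J1 runs 2 units, time = 2
  J2 runs 2 units, time = 4
  J3 runs 2 units, time = 6
  J4 runs 2 units, time = 8
  J1 runs 2 units, time = 10
  J2 runs 2 units, time = 12
  J3 runs 2 units, time = 14
  J4 runs 2 units, time = 16
  J2 runs 2 units, time = 18
  J4 runs 2 units, time = 20
  J2 runs 2 units, time = 22
  J4 runs 1 units, time = 23
  J2 runs 2 units, time = 25
  J2 runs 2 units, time = 27
  J2 runs 2 units, time = 29
Finish times: [10, 29, 14, 23]
Average turnaround = 76/4 = 19.0

19.0


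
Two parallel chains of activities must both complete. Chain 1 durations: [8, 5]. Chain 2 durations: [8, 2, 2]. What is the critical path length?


Path A total = 8 + 5 = 13
Path B total = 8 + 2 + 2 = 12
Critical path = longest path = max(13, 12) = 13

13


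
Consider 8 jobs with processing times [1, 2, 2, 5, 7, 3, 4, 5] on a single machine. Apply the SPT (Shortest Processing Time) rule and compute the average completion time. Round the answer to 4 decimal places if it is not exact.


Sort jobs by processing time (SPT order): [1, 2, 2, 3, 4, 5, 5, 7]
Compute completion times sequentially:
  Job 1: processing = 1, completes at 1
  Job 2: processing = 2, completes at 3
  Job 3: processing = 2, completes at 5
  Job 4: processing = 3, completes at 8
  Job 5: processing = 4, completes at 12
  Job 6: processing = 5, completes at 17
  Job 7: processing = 5, completes at 22
  Job 8: processing = 7, completes at 29
Sum of completion times = 97
Average completion time = 97/8 = 12.125

12.125


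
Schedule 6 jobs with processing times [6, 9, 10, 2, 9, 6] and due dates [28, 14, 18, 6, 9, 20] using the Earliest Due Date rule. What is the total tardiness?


Sort by due date (EDD order): [(2, 6), (9, 9), (9, 14), (10, 18), (6, 20), (6, 28)]
Compute completion times and tardiness:
  Job 1: p=2, d=6, C=2, tardiness=max(0,2-6)=0
  Job 2: p=9, d=9, C=11, tardiness=max(0,11-9)=2
  Job 3: p=9, d=14, C=20, tardiness=max(0,20-14)=6
  Job 4: p=10, d=18, C=30, tardiness=max(0,30-18)=12
  Job 5: p=6, d=20, C=36, tardiness=max(0,36-20)=16
  Job 6: p=6, d=28, C=42, tardiness=max(0,42-28)=14
Total tardiness = 50

50


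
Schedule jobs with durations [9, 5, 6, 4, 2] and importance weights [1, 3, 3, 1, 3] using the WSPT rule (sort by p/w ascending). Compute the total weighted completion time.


Compute p/w ratios and sort ascending (WSPT): [(2, 3), (5, 3), (6, 3), (4, 1), (9, 1)]
Compute weighted completion times:
  Job (p=2,w=3): C=2, w*C=3*2=6
  Job (p=5,w=3): C=7, w*C=3*7=21
  Job (p=6,w=3): C=13, w*C=3*13=39
  Job (p=4,w=1): C=17, w*C=1*17=17
  Job (p=9,w=1): C=26, w*C=1*26=26
Total weighted completion time = 109

109


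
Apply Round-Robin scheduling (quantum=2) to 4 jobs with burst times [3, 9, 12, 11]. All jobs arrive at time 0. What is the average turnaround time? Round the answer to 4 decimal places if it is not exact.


Time quantum = 2
Execution trace:
  J1 runs 2 units, time = 2
  J2 runs 2 units, time = 4
  J3 runs 2 units, time = 6
  J4 runs 2 units, time = 8
  J1 runs 1 units, time = 9
  J2 runs 2 units, time = 11
  J3 runs 2 units, time = 13
  J4 runs 2 units, time = 15
  J2 runs 2 units, time = 17
  J3 runs 2 units, time = 19
  J4 runs 2 units, time = 21
  J2 runs 2 units, time = 23
  J3 runs 2 units, time = 25
  J4 runs 2 units, time = 27
  J2 runs 1 units, time = 28
  J3 runs 2 units, time = 30
  J4 runs 2 units, time = 32
  J3 runs 2 units, time = 34
  J4 runs 1 units, time = 35
Finish times: [9, 28, 34, 35]
Average turnaround = 106/4 = 26.5

26.5


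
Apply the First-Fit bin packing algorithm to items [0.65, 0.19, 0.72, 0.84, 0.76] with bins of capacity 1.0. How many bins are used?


Place items sequentially using First-Fit:
  Item 0.65 -> new Bin 1
  Item 0.19 -> Bin 1 (now 0.84)
  Item 0.72 -> new Bin 2
  Item 0.84 -> new Bin 3
  Item 0.76 -> new Bin 4
Total bins used = 4

4


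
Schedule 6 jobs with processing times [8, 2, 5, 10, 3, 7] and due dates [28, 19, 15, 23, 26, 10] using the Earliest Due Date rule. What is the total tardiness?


Sort by due date (EDD order): [(7, 10), (5, 15), (2, 19), (10, 23), (3, 26), (8, 28)]
Compute completion times and tardiness:
  Job 1: p=7, d=10, C=7, tardiness=max(0,7-10)=0
  Job 2: p=5, d=15, C=12, tardiness=max(0,12-15)=0
  Job 3: p=2, d=19, C=14, tardiness=max(0,14-19)=0
  Job 4: p=10, d=23, C=24, tardiness=max(0,24-23)=1
  Job 5: p=3, d=26, C=27, tardiness=max(0,27-26)=1
  Job 6: p=8, d=28, C=35, tardiness=max(0,35-28)=7
Total tardiness = 9

9


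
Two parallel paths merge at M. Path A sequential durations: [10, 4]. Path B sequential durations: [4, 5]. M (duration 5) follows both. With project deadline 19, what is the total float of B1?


Forward pass: ES(B1) = sum of predecessors on chain B = 0
EF = ES + duration = 0 + 4 = 4
Backward pass: LF(M) = deadline = 19; LS(M) = 19 - 5 = 14
LF(B1) = LS(M) - sum(successors on chain B) = 14 - 5 = 9
LS = LF - duration = 9 - 4 = 5
Total float = LS - ES = 5 - 0 = 5

5


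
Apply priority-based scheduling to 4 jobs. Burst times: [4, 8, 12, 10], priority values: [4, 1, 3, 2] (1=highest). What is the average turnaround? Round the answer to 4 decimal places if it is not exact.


Sort by priority (ascending = highest first):
Order: [(1, 8), (2, 10), (3, 12), (4, 4)]
Completion times:
  Priority 1, burst=8, C=8
  Priority 2, burst=10, C=18
  Priority 3, burst=12, C=30
  Priority 4, burst=4, C=34
Average turnaround = 90/4 = 22.5

22.5
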